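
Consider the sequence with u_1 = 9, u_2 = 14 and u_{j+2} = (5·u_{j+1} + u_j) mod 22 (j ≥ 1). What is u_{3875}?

12

u_1 = 9,  u_2 = 14,  u_3 = 13,  u_4 = 13,  u_5 = 12,  u_6 = 7,  u_7 = 3,  u_8 = 0,  u_9 = 3,  u_{10} = 15,  u_{11} = 12,  u_{12} = 9,  u_{13} = 13,  u_{14} = 8,  u_{15} = 9,  u_{16} = 9,  u_{17} = 10,  u_{18} = 15,  u_{19} = 19,  u_{20} = 0,  u_{21} = 19,  u_{22} = 7,  u_{23} = 10,  u_{24} = 13,  u_{25} = 9,  u_{26} = 14.
Since (u_{25}, u_{26}) = (u_1, u_2) = (9, 14) (two consecutive terms determine the rest), the sequence is periodic with period 24.
So u_{3875} = u_{1 + ((3875-1) mod 24)} = u_{11} = 12.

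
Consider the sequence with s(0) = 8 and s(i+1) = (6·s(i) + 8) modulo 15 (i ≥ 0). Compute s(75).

8

We have s(0) = 8; s(1) = 11; s(2) = 14; s(3) = 2; s(4) = 5; s(5) = 8.
The sequence repeats with period 5.
So s(75) = s(0 + ((75-0) mod 5)) = s(0) = 8.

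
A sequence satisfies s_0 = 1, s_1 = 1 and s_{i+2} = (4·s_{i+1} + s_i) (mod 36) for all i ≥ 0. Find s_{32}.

1

We have s_0 = 1; s_1 = 1; s_2 = 5; s_3 = 21; s_4 = 17; s_5 = 17; s_6 = 13; s_7 = 33; s_8 = 1; s_9 = 1.
The sequence repeats with period 8.
(32 - 0) mod 8 = 0, so s_{32} = s_0 = 1.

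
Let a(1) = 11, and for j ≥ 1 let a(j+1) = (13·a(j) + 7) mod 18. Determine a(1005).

7

Listing terms: a(1) = 11, a(2) = 6, a(3) = 13, a(4) = 14, a(5) = 9, a(6) = 16, a(7) = 17, a(8) = 12, a(9) = 1, a(10) = 2, a(11) = 15, a(12) = 4, a(13) = 5, a(14) = 0, a(15) = 7, a(16) = 8, a(17) = 3, a(18) = 10, a(19) = 11.
The sequence repeats with period 18.
So a(1005) = a(1 + ((1005-1) mod 18)) = a(15) = 7.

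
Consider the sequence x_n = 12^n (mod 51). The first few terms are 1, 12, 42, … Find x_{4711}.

Computing terms: x_0 = 1; x_1 = 12; x_2 = 42; x_3 = 45; x_4 = 30; x_5 = 3; x_6 = 36; x_7 = 24; x_8 = 33; x_9 = 39; x_{10} = 9; x_{11} = 6; x_{12} = 21; x_{13} = 48; x_{14} = 15; x_{15} = 27; x_{16} = 18; x_{17} = 12.
Since x_{17} = x_1 = 12, the sequence is eventually periodic: after a pre-period of length 1 it cycles with period 16.
For n ≥ 1, x_n depends only on (n - 1) mod 16. (4711 - 1) mod 16 = 6, so x_{4711} = x_7 = 24.

24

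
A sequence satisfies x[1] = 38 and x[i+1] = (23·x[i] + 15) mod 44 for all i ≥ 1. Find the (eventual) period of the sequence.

22

We have x[1] = 38, x[2] = 9, x[3] = 2, x[4] = 17, x[5] = 10, x[6] = 25, x[7] = 18, x[8] = 33, x[9] = 26, x[10] = 41, x[11] = 34, x[12] = 5, x[13] = 42, x[14] = 13, x[15] = 6, x[16] = 21, x[17] = 14, x[18] = 29, x[19] = 22, x[20] = 37, x[21] = 30, x[22] = 1, x[23] = 38.
Since x[23] = x[1] = 38, the sequence is periodic with period 22.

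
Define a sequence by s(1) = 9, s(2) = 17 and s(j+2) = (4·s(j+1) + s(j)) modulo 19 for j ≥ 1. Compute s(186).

0

s(1) = 9,  s(2) = 17,  s(3) = 1,  s(4) = 2,  s(5) = 9,  s(6) = 0,  s(7) = 9,  s(8) = 17.
Since (s(7), s(8)) = (s(1), s(2)) = (9, 17) (two consecutive terms determine the rest), the sequence is periodic with period 6.
So s(186) = s(1 + ((186-1) mod 6)) = s(6) = 0.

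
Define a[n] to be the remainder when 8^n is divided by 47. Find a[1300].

We have a[1] = 8,  a[2] = 17,  a[3] = 42,  a[4] = 7,  a[5] = 9,  a[6] = 25,  a[7] = 12,  a[8] = 2,  a[9] = 16,  a[10] = 34,  a[11] = 37,  a[12] = 14,  a[13] = 18,  a[14] = 3,  a[15] = 24,  a[16] = 4,  a[17] = 32,  a[18] = 21,  a[19] = 27,  a[20] = 28,  a[21] = 36,  a[22] = 6,  a[23] = 1,  a[24] = 8.
The sequence repeats with period 23.
So a[1300] = a[1 + ((1300-1) mod 23)] = a[12] = 14.

14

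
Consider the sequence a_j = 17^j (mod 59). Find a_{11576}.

22

a_0 = 1,  a_1 = 17,  a_2 = 53,  a_3 = 16,  a_4 = 36,  a_5 = 22,  a_6 = 20,  a_7 = 45,  a_8 = 57,  a_9 = 25,  a_{10} = 12,  a_{11} = 27,  a_{12} = 46,  a_{13} = 15,  a_{14} = 19,  a_{15} = 28,  a_{16} = 4,  a_{17} = 9,  a_{18} = 35,  a_{19} = 5,  a_{20} = 26,  a_{21} = 29,  a_{22} = 21,  a_{23} = 3,  a_{24} = 51,  a_{25} = 41,  a_{26} = 48,  a_{27} = 49,  a_{28} = 7,  a_{29} = 1.
Since a_{29} = a_0 = 1, the sequence is periodic with period 29.
So a_{11576} = a_{0 + ((11576-0) mod 29)} = a_5 = 22.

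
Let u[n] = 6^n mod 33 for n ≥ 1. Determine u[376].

27

u[1] = 6, u[2] = 3, u[3] = 18, u[4] = 9, u[5] = 21, u[6] = 27, u[7] = 30, u[8] = 15, u[9] = 24, u[10] = 12, u[11] = 6.
The sequence repeats with period 10.
So u[376] = u[1 + ((376-1) mod 10)] = u[6] = 27.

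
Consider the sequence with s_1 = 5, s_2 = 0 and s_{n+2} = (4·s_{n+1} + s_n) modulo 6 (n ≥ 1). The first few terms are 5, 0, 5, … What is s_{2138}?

s_1 = 5; s_2 = 0; s_3 = 5; s_4 = 2; s_5 = 1; s_6 = 0; s_7 = 1; s_8 = 4; s_9 = 5; s_{10} = 0.
Since (s_9, s_{10}) = (s_1, s_2) = (5, 0) (two consecutive terms determine the rest), the sequence is periodic with period 8.
So s_{2138} = s_{1 + ((2138-1) mod 8)} = s_2 = 0.

0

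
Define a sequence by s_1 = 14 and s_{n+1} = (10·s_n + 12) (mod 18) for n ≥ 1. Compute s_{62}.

8

s_1 = 14; s_2 = 8; s_3 = 2; s_4 = 14.
The sequence repeats with period 3.
So s_{62} = s_{1 + ((62-1) mod 3)} = s_2 = 8.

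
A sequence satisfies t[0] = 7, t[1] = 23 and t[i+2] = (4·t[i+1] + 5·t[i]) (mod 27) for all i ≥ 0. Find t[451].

Listing terms: t[0] = 7,  t[1] = 23,  t[2] = 19,  t[3] = 2,  t[4] = 22,  t[5] = 17,  t[6] = 16,  t[7] = 14,  t[8] = 1,  t[9] = 20,  t[10] = 4,  t[11] = 8,  t[12] = 25,  t[13] = 5,  t[14] = 10,  t[15] = 11,  t[16] = 13,  t[17] = 26,  t[18] = 7,  t[19] = 23.
The sequence repeats with period 18.
So t[451] = t[0 + ((451-0) mod 18)] = t[1] = 23.

23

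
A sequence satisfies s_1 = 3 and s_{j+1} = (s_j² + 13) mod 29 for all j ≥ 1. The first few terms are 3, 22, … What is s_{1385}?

Computing terms: s_1 = 3, s_2 = 22, s_3 = 4, s_4 = 0, s_5 = 13, s_6 = 8, s_7 = 19, s_8 = 26, s_9 = 22.
Since s_9 = s_2 = 22, the sequence is eventually periodic: after a pre-period of length 1 it cycles with period 7.
For j ≥ 2, s_j depends only on (j - 2) mod 7. (1385 - 2) mod 7 = 4, so s_{1385} = s_6 = 8.

8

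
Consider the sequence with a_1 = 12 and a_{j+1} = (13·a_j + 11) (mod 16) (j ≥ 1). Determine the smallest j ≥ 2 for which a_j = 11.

6

We have a_1 = 12,  a_2 = 7,  a_3 = 6,  a_4 = 9,  a_5 = 0,  a_6 = 11,  a_7 = 10,  a_8 = 13,  a_9 = 4,  a_{10} = 15,  a_{11} = 14,  a_{12} = 1,  a_{13} = 8,  a_{14} = 3,  a_{15} = 2,  a_{16} = 5,  a_{17} = 12.
The sequence repeats with period 16.
The value 11 first appears (with j ≥ 2) at a_6.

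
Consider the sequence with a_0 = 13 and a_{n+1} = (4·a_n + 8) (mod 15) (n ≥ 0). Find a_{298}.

3

Listing terms: a_0 = 13,  a_1 = 0,  a_2 = 8,  a_3 = 10,  a_4 = 3,  a_5 = 5,  a_6 = 13.
The sequence repeats with period 6.
So a_{298} = a_{0 + ((298-0) mod 6)} = a_4 = 3.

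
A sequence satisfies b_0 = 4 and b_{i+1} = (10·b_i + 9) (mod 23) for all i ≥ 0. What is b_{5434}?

We have b_0 = 4,  b_1 = 3,  b_2 = 16,  b_3 = 8,  b_4 = 20,  b_5 = 2,  b_6 = 6,  b_7 = 0,  b_8 = 9,  b_9 = 7,  b_{10} = 10,  b_{11} = 17,  b_{12} = 18,  b_{13} = 5,  b_{14} = 13,  b_{15} = 1,  b_{16} = 19,  b_{17} = 15,  b_{18} = 21,  b_{19} = 12,  b_{20} = 14,  b_{21} = 11,  b_{22} = 4.
The sequence repeats with period 22.
So b_{5434} = b_{0 + ((5434-0) mod 22)} = b_0 = 4.

4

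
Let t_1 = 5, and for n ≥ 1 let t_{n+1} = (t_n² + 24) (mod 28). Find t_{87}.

Listing terms: t_1 = 5,  t_2 = 21,  t_3 = 17,  t_4 = 5.
Since t_4 = t_1 = 5, the sequence is periodic with period 3.
(87 - 1) mod 3 = 2, so t_{87} = t_3 = 17.

17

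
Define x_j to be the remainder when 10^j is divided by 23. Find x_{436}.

9

Listing terms: x_0 = 1; x_1 = 10; x_2 = 8; x_3 = 11; x_4 = 18; x_5 = 19; x_6 = 6; x_7 = 14; x_8 = 2; x_9 = 20; x_{10} = 16; x_{11} = 22; x_{12} = 13; x_{13} = 15; x_{14} = 12; x_{15} = 5; x_{16} = 4; x_{17} = 17; x_{18} = 9; x_{19} = 21; x_{20} = 3; x_{21} = 7; x_{22} = 1.
Since x_{22} = x_0 = 1, the sequence is periodic with period 22.
So x_{436} = x_{0 + ((436-0) mod 22)} = x_{18} = 9.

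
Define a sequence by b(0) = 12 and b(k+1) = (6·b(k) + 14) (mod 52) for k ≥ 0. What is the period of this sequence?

12

Computing terms: b(0) = 12, b(1) = 34, b(2) = 10, b(3) = 22, b(4) = 42, b(5) = 6, b(6) = 50, b(7) = 2, b(8) = 26, b(9) = 14, b(10) = 46, b(11) = 30, b(12) = 38, b(13) = 34.
Since b(13) = b(1) = 34, the sequence is eventually periodic: after a pre-period of length 1 it cycles with period 12.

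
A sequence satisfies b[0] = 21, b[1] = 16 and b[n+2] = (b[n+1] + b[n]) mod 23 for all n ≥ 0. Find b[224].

Computing terms: b[0] = 21,  b[1] = 16,  b[2] = 14,  b[3] = 7,  b[4] = 21,  b[5] = 5,  b[6] = 3,  b[7] = 8,  b[8] = 11,  b[9] = 19,  b[10] = 7,  b[11] = 3,  b[12] = 10,  b[13] = 13,  b[14] = 0,  b[15] = 13,  b[16] = 13,  b[17] = 3,  b[18] = 16,  b[19] = 19,  b[20] = 12,  b[21] = 8,  b[22] = 20,  b[23] = 5,  b[24] = 2,  b[25] = 7,  b[26] = 9,  b[27] = 16,  b[28] = 2,  b[29] = 18,  b[30] = 20,  b[31] = 15,  b[32] = 12,  b[33] = 4,  b[34] = 16,  b[35] = 20,  b[36] = 13,  b[37] = 10,  b[38] = 0,  b[39] = 10,  b[40] = 10,  b[41] = 20,  b[42] = 7,  b[43] = 4,  b[44] = 11,  b[45] = 15,  b[46] = 3,  b[47] = 18,  b[48] = 21,  b[49] = 16.
Since (b[48], b[49]) = (b[0], b[1]) = (21, 16) (two consecutive terms determine the rest), the sequence is periodic with period 48.
So b[224] = b[0 + ((224-0) mod 48)] = b[32] = 12.

12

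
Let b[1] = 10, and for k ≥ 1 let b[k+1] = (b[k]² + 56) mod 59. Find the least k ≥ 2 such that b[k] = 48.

13

b[1] = 10, b[2] = 38, b[3] = 25, b[4] = 32, b[5] = 18, b[6] = 26, b[7] = 24, b[8] = 42, b[9] = 50, b[10] = 19, b[11] = 4, b[12] = 13, b[13] = 48, b[14] = 0, b[15] = 56, b[16] = 6, b[17] = 33, b[18] = 24.
Since b[18] = b[7] = 24, the sequence is eventually periodic: after a pre-period of length 6 it cycles with period 11.
The value 48 first appears (with k ≥ 2) at b[13].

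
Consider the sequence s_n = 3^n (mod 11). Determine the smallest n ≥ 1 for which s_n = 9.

2

Listing terms: s_0 = 1; s_1 = 3; s_2 = 9; s_3 = 5; s_4 = 4; s_5 = 1.
Since s_5 = s_0 = 1, the sequence is periodic with period 5.
The value 9 first appears (with n ≥ 1) at s_2.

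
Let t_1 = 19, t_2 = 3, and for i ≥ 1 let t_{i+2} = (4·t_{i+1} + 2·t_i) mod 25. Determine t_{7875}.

t_1 = 19; t_2 = 3; t_3 = 0; t_4 = 6; t_5 = 24; t_6 = 8; t_7 = 5; t_8 = 11; t_9 = 4; t_{10} = 13; t_{11} = 10; t_{12} = 16; t_{13} = 9; t_{14} = 18; t_{15} = 15; t_{16} = 21; t_{17} = 14; t_{18} = 23; t_{19} = 20; t_{20} = 1; t_{21} = 19; t_{22} = 3.
Since (t_{21}, t_{22}) = (t_1, t_2) = (19, 3) (two consecutive terms determine the rest), the sequence is periodic with period 20.
So t_{7875} = t_{1 + ((7875-1) mod 20)} = t_{15} = 15.

15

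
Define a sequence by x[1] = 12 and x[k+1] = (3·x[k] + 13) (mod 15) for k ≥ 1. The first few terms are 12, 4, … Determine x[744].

13

x[1] = 12,  x[2] = 4,  x[3] = 10,  x[4] = 13,  x[5] = 7,  x[6] = 4.
Since x[6] = x[2] = 4, the sequence is eventually periodic: after a pre-period of length 1 it cycles with period 4.
For k ≥ 2, x[k] depends only on (k - 2) mod 4. (744 - 2) mod 4 = 2, so x[744] = x[4] = 13.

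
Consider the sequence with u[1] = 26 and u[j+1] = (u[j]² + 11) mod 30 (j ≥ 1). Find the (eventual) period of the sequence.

We have u[1] = 26, u[2] = 27, u[3] = 20, u[4] = 21, u[5] = 2, u[6] = 15, u[7] = 26.
Since u[7] = u[1] = 26, the sequence is periodic with period 6.

6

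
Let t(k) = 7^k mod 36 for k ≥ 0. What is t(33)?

19

Computing terms: t(0) = 1,  t(1) = 7,  t(2) = 13,  t(3) = 19,  t(4) = 25,  t(5) = 31,  t(6) = 1.
The sequence repeats with period 6.
So t(33) = t(0 + ((33-0) mod 6)) = t(3) = 19.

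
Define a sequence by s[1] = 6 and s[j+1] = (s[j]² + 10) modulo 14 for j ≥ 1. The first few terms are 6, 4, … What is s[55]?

0

s[1] = 6,  s[2] = 4,  s[3] = 12,  s[4] = 0,  s[5] = 10,  s[6] = 12.
Since s[6] = s[3] = 12, the sequence is eventually periodic: after a pre-period of length 2 it cycles with period 3.
For j ≥ 3, s[j] depends only on (j - 3) mod 3. (55 - 3) mod 3 = 1, so s[55] = s[4] = 0.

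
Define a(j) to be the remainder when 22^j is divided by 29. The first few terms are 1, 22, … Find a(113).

22

a(0) = 1,  a(1) = 22,  a(2) = 20,  a(3) = 5,  a(4) = 23,  a(5) = 13,  a(6) = 25,  a(7) = 28,  a(8) = 7,  a(9) = 9,  a(10) = 24,  a(11) = 6,  a(12) = 16,  a(13) = 4,  a(14) = 1.
The sequence repeats with period 14.
(113 - 0) mod 14 = 1, so a(113) = a(1) = 22.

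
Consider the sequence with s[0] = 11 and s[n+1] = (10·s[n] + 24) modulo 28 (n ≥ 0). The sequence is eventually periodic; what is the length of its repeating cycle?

6

Computing terms: s[0] = 11; s[1] = 22; s[2] = 20; s[3] = 0; s[4] = 24; s[5] = 12; s[6] = 4; s[7] = 8; s[8] = 20.
Since s[8] = s[2] = 20, the sequence is eventually periodic: after a pre-period of length 2 it cycles with period 6.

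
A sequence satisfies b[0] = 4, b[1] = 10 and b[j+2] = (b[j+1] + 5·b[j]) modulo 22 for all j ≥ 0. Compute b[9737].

Computing terms: b[0] = 4,  b[1] = 10,  b[2] = 8,  b[3] = 14,  b[4] = 10,  b[5] = 14,  b[6] = 20,  b[7] = 2,  b[8] = 14,  b[9] = 2,  b[10] = 6,  b[11] = 16,  b[12] = 2,  b[13] = 16,  b[14] = 4,  b[15] = 18,  b[16] = 16,  b[17] = 18,  b[18] = 10,  b[19] = 12,  b[20] = 18,  b[21] = 12,  b[22] = 14,  b[23] = 8,  b[24] = 12,  b[25] = 8,  b[26] = 2,  b[27] = 20,  b[28] = 8,  b[29] = 20,  b[30] = 16,  b[31] = 6,  b[32] = 20,  b[33] = 6,  b[34] = 18,  b[35] = 4,  b[36] = 6,  b[37] = 4,  b[38] = 12,  b[39] = 10,  b[40] = 4,  b[41] = 10.
Since (b[40], b[41]) = (b[0], b[1]) = (4, 10) (two consecutive terms determine the rest), the sequence is periodic with period 40.
So b[9737] = b[0 + ((9737-0) mod 40)] = b[17] = 18.

18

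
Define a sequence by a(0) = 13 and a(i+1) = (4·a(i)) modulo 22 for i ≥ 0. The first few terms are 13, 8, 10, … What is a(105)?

Listing terms: a(0) = 13; a(1) = 8; a(2) = 10; a(3) = 18; a(4) = 6; a(5) = 2; a(6) = 8.
Since a(6) = a(1) = 8, the sequence is eventually periodic: after a pre-period of length 1 it cycles with period 5.
For i ≥ 1, a(i) depends only on (i - 1) mod 5. (105 - 1) mod 5 = 4, so a(105) = a(5) = 2.

2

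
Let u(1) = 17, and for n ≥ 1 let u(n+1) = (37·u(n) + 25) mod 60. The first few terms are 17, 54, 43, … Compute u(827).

3

u(1) = 17, u(2) = 54, u(3) = 43, u(4) = 56, u(5) = 57, u(6) = 34, u(7) = 23, u(8) = 36, u(9) = 37, u(10) = 14, u(11) = 3, u(12) = 16, u(13) = 17.
Since u(13) = u(1) = 17, the sequence is periodic with period 12.
(827 - 1) mod 12 = 10, so u(827) = u(11) = 3.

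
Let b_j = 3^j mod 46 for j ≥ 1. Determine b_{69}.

Listing terms: b_1 = 3, b_2 = 9, b_3 = 27, b_4 = 35, b_5 = 13, b_6 = 39, b_7 = 25, b_8 = 29, b_9 = 41, b_{10} = 31, b_{11} = 1, b_{12} = 3.
Since b_{12} = b_1 = 3, the sequence is periodic with period 11.
So b_{69} = b_{1 + ((69-1) mod 11)} = b_3 = 27.

27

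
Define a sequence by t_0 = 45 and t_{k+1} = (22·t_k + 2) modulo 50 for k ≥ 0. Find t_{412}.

0

Computing terms: t_0 = 45; t_1 = 42; t_2 = 26; t_3 = 24; t_4 = 30; t_5 = 12; t_6 = 16; t_7 = 4; t_8 = 40; t_9 = 32; t_{10} = 6; t_{11} = 34; t_{12} = 0; t_{13} = 2; t_{14} = 46; t_{15} = 14; t_{16} = 10; t_{17} = 22; t_{18} = 36; t_{19} = 44; t_{20} = 20; t_{21} = 42.
Since t_{21} = t_1 = 42, the sequence is eventually periodic: after a pre-period of length 1 it cycles with period 20.
For k ≥ 1, t_k depends only on (k - 1) mod 20. (412 - 1) mod 20 = 11, so t_{412} = t_{12} = 0.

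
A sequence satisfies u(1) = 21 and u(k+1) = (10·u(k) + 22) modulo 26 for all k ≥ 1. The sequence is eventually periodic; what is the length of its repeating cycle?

u(1) = 21; u(2) = 24; u(3) = 2; u(4) = 16; u(5) = 0; u(6) = 22; u(7) = 8; u(8) = 24.
Since u(8) = u(2) = 24, the sequence is eventually periodic: after a pre-period of length 1 it cycles with period 6.

6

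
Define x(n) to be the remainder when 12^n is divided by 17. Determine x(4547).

11

We have x(0) = 1, x(1) = 12, x(2) = 8, x(3) = 11, x(4) = 13, x(5) = 3, x(6) = 2, x(7) = 7, x(8) = 16, x(9) = 5, x(10) = 9, x(11) = 6, x(12) = 4, x(13) = 14, x(14) = 15, x(15) = 10, x(16) = 1.
The sequence repeats with period 16.
(4547 - 0) mod 16 = 3, so x(4547) = x(3) = 11.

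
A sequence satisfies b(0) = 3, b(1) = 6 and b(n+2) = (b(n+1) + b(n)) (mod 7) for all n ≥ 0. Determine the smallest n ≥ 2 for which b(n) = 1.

3

Computing terms: b(0) = 3, b(1) = 6, b(2) = 2, b(3) = 1, b(4) = 3, b(5) = 4, b(6) = 0, b(7) = 4, b(8) = 4, b(9) = 1, b(10) = 5, b(11) = 6, b(12) = 4, b(13) = 3, b(14) = 0, b(15) = 3, b(16) = 3, b(17) = 6.
The sequence repeats with period 16.
The value 1 first appears (with n ≥ 2) at b(3).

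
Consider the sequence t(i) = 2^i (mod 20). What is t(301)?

12

Computing terms: t(1) = 2; t(2) = 4; t(3) = 8; t(4) = 16; t(5) = 12; t(6) = 4.
Since t(6) = t(2) = 4, the sequence is eventually periodic: after a pre-period of length 1 it cycles with period 4.
For i ≥ 2, t(i) depends only on (i - 2) mod 4. (301 - 2) mod 4 = 3, so t(301) = t(5) = 12.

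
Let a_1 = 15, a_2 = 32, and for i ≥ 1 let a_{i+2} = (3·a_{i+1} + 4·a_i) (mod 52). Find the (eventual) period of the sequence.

Listing terms: a_1 = 15,  a_2 = 32,  a_3 = 0,  a_4 = 24,  a_5 = 20,  a_6 = 0,  a_7 = 28,  a_8 = 32,  a_9 = 0.
Since (a_8, a_9) = (a_2, a_3) = (32, 0) (two consecutive terms determine the rest), the sequence is eventually periodic: after a pre-period of length 1 it cycles with period 6.

6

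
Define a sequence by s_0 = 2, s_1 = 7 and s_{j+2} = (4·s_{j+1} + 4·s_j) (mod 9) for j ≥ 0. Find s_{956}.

1

s_0 = 2,  s_1 = 7,  s_2 = 0,  s_3 = 1,  s_4 = 4,  s_5 = 2,  s_6 = 6,  s_7 = 5,  s_8 = 8,  s_9 = 7,  s_{10} = 6,  s_{11} = 7,  s_{12} = 7,  s_{13} = 2,  s_{14} = 0,  s_{15} = 8,  s_{16} = 5,  s_{17} = 7,  s_{18} = 3,  s_{19} = 4,  s_{20} = 1,  s_{21} = 2,  s_{22} = 3,  s_{23} = 2,  s_{24} = 2,  s_{25} = 7.
Since (s_{24}, s_{25}) = (s_0, s_1) = (2, 7) (two consecutive terms determine the rest), the sequence is periodic with period 24.
So s_{956} = s_{0 + ((956-0) mod 24)} = s_{20} = 1.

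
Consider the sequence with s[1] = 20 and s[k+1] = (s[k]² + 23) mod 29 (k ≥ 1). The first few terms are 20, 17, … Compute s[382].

Computing terms: s[1] = 20; s[2] = 17; s[3] = 22; s[4] = 14; s[5] = 16; s[6] = 18; s[7] = 28; s[8] = 24; s[9] = 19; s[10] = 7; s[11] = 14.
Since s[11] = s[4] = 14, the sequence is eventually periodic: after a pre-period of length 3 it cycles with period 7.
For k ≥ 4, s[k] depends only on (k - 4) mod 7. (382 - 4) mod 7 = 0, so s[382] = s[4] = 14.

14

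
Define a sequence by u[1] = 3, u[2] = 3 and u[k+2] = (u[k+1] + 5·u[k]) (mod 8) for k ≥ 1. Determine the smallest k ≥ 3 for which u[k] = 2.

u[1] = 3,  u[2] = 3,  u[3] = 2,  u[4] = 1,  u[5] = 3,  u[6] = 0,  u[7] = 7,  u[8] = 7,  u[9] = 2,  u[10] = 5,  u[11] = 7,  u[12] = 0,  u[13] = 3,  u[14] = 3.
Since (u[13], u[14]) = (u[1], u[2]) = (3, 3) (two consecutive terms determine the rest), the sequence is periodic with period 12.
The value 2 first appears (with k ≥ 3) at u[3].

3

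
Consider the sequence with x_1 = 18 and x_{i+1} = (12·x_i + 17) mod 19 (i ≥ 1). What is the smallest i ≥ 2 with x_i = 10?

4

Computing terms: x_1 = 18,  x_2 = 5,  x_3 = 1,  x_4 = 10,  x_5 = 4,  x_6 = 8,  x_7 = 18.
The sequence repeats with period 6.
The value 10 first appears (with i ≥ 2) at x_4.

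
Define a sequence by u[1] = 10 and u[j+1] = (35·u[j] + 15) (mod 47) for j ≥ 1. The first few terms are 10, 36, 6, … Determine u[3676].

39

u[1] = 10, u[2] = 36, u[3] = 6, u[4] = 37, u[5] = 41, u[6] = 40, u[7] = 5, u[8] = 2, u[9] = 38, u[10] = 29, u[11] = 43, u[12] = 16, u[13] = 11, u[14] = 24, u[15] = 9, u[16] = 1, u[17] = 3, u[18] = 26, u[19] = 32, u[20] = 7, u[21] = 25, u[22] = 44, u[23] = 4, u[24] = 14, u[25] = 35, u[26] = 18, u[27] = 34, u[28] = 30, u[29] = 31, u[30] = 19, u[31] = 22, u[32] = 33, u[33] = 42, u[34] = 28, u[35] = 8, u[36] = 13, u[37] = 0, u[38] = 15, u[39] = 23, u[40] = 21, u[41] = 45, u[42] = 39, u[43] = 17, u[44] = 46, u[45] = 27, u[46] = 20, u[47] = 10.
Since u[47] = u[1] = 10, the sequence is periodic with period 46.
So u[3676] = u[1 + ((3676-1) mod 46)] = u[42] = 39.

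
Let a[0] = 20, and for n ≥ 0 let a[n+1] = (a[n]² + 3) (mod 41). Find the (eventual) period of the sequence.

We have a[0] = 20,  a[1] = 34,  a[2] = 11,  a[3] = 1,  a[4] = 4,  a[5] = 19,  a[6] = 36,  a[7] = 28,  a[8] = 8,  a[9] = 26,  a[10] = 23,  a[11] = 40,  a[12] = 4.
Since a[12] = a[4] = 4, the sequence is eventually periodic: after a pre-period of length 4 it cycles with period 8.

8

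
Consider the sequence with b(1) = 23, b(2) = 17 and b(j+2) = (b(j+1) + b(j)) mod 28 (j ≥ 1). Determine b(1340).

13

Listing terms: b(1) = 23,  b(2) = 17,  b(3) = 12,  b(4) = 1,  b(5) = 13,  b(6) = 14,  b(7) = 27,  b(8) = 13,  b(9) = 12,  b(10) = 25,  b(11) = 9,  b(12) = 6,  b(13) = 15,  b(14) = 21,  b(15) = 8,  b(16) = 1,  b(17) = 9,  b(18) = 10,  b(19) = 19,  b(20) = 1,  b(21) = 20,  b(22) = 21,  b(23) = 13,  b(24) = 6,  b(25) = 19,  b(26) = 25,  b(27) = 16,  b(28) = 13,  b(29) = 1,  b(30) = 14,  b(31) = 15,  b(32) = 1,  b(33) = 16,  b(34) = 17,  b(35) = 5,  b(36) = 22,  b(37) = 27,  b(38) = 21,  b(39) = 20,  b(40) = 13,  b(41) = 5,  b(42) = 18,  b(43) = 23,  b(44) = 13,  b(45) = 8,  b(46) = 21,  b(47) = 1,  b(48) = 22,  b(49) = 23,  b(50) = 17.
Since (b(49), b(50)) = (b(1), b(2)) = (23, 17) (two consecutive terms determine the rest), the sequence is periodic with period 48.
(1340 - 1) mod 48 = 43, so b(1340) = b(44) = 13.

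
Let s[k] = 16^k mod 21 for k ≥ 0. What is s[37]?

We have s[0] = 1; s[1] = 16; s[2] = 4; s[3] = 1.
The sequence repeats with period 3.
(37 - 0) mod 3 = 1, so s[37] = s[1] = 16.

16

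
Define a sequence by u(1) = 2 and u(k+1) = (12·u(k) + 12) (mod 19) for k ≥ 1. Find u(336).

Computing terms: u(1) = 2,  u(2) = 17,  u(3) = 7,  u(4) = 1,  u(5) = 5,  u(6) = 15,  u(7) = 2.
The sequence repeats with period 6.
So u(336) = u(1 + ((336-1) mod 6)) = u(6) = 15.

15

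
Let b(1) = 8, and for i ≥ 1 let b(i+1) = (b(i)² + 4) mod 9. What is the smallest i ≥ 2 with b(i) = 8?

Computing terms: b(1) = 8,  b(2) = 5,  b(3) = 2,  b(4) = 8.
Since b(4) = b(1) = 8, the sequence is periodic with period 3.
The value 8 next appears (with i ≥ 2) at b(4).

4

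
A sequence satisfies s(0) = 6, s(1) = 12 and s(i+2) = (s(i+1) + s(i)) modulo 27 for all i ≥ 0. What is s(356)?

We have s(0) = 6,  s(1) = 12,  s(2) = 18,  s(3) = 3,  s(4) = 21,  s(5) = 24,  s(6) = 18,  s(7) = 15,  s(8) = 6,  s(9) = 21,  s(10) = 0,  s(11) = 21,  s(12) = 21,  s(13) = 15,  s(14) = 9,  s(15) = 24,  s(16) = 6,  s(17) = 3,  s(18) = 9,  s(19) = 12,  s(20) = 21,  s(21) = 6,  s(22) = 0,  s(23) = 6,  s(24) = 6,  s(25) = 12.
The sequence repeats with period 24.
(356 - 0) mod 24 = 20, so s(356) = s(20) = 21.

21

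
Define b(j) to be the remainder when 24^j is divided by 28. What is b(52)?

4

Computing terms: b(0) = 1, b(1) = 24, b(2) = 16, b(3) = 20, b(4) = 4, b(5) = 12, b(6) = 8, b(7) = 24.
Since b(7) = b(1) = 24, the sequence is eventually periodic: after a pre-period of length 1 it cycles with period 6.
For j ≥ 1, b(j) depends only on (j - 1) mod 6. (52 - 1) mod 6 = 3, so b(52) = b(4) = 4.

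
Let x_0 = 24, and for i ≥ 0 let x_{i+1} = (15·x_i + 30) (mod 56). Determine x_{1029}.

38

We have x_0 = 24,  x_1 = 54,  x_2 = 0,  x_3 = 30,  x_4 = 32,  x_5 = 6,  x_6 = 8,  x_7 = 38,  x_8 = 40,  x_9 = 14,  x_{10} = 16,  x_{11} = 46,  x_{12} = 48,  x_{13} = 22,  x_{14} = 24.
Since x_{14} = x_0 = 24, the sequence is periodic with period 14.
So x_{1029} = x_{0 + ((1029-0) mod 14)} = x_7 = 38.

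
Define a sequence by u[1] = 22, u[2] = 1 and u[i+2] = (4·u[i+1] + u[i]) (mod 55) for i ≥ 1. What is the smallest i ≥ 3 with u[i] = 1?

22

We have u[1] = 22; u[2] = 1; u[3] = 26; u[4] = 50; u[5] = 6; u[6] = 19; u[7] = 27; u[8] = 17; u[9] = 40; u[10] = 12; u[11] = 33; u[12] = 34; u[13] = 4; u[14] = 50; u[15] = 39; u[16] = 41; u[17] = 38; u[18] = 28; u[19] = 40; u[20] = 23; u[21] = 22; u[22] = 1.
The sequence repeats with period 20.
The value 1 next appears (with i ≥ 3) at u[22].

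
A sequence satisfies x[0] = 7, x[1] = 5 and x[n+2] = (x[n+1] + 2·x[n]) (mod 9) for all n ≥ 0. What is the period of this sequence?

We have x[0] = 7; x[1] = 5; x[2] = 1; x[3] = 2; x[4] = 4; x[5] = 8; x[6] = 7; x[7] = 5.
The sequence repeats with period 6.

6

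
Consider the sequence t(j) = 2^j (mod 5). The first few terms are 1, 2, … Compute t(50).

4

t(0) = 1; t(1) = 2; t(2) = 4; t(3) = 3; t(4) = 1.
The sequence repeats with period 4.
(50 - 0) mod 4 = 2, so t(50) = t(2) = 4.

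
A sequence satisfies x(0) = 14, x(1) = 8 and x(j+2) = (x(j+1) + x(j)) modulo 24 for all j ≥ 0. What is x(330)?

Computing terms: x(0) = 14, x(1) = 8, x(2) = 22, x(3) = 6, x(4) = 4, x(5) = 10, x(6) = 14, x(7) = 0, x(8) = 14, x(9) = 14, x(10) = 4, x(11) = 18, x(12) = 22, x(13) = 16, x(14) = 14, x(15) = 6, x(16) = 20, x(17) = 2, x(18) = 22, x(19) = 0, x(20) = 22, x(21) = 22, x(22) = 20, x(23) = 18, x(24) = 14, x(25) = 8.
Since (x(24), x(25)) = (x(0), x(1)) = (14, 8) (two consecutive terms determine the rest), the sequence is periodic with period 24.
(330 - 0) mod 24 = 18, so x(330) = x(18) = 22.

22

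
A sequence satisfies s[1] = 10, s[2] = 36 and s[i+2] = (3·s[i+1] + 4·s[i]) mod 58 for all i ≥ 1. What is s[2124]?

26

Listing terms: s[1] = 10,  s[2] = 36,  s[3] = 32,  s[4] = 8,  s[5] = 36,  s[6] = 24,  s[7] = 42,  s[8] = 48,  s[9] = 22,  s[10] = 26,  s[11] = 50,  s[12] = 22,  s[13] = 34,  s[14] = 16,  s[15] = 10,  s[16] = 36.
The sequence repeats with period 14.
So s[2124] = s[1 + ((2124-1) mod 14)] = s[10] = 26.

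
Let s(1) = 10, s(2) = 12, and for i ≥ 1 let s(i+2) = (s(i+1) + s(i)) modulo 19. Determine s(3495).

Listing terms: s(1) = 10; s(2) = 12; s(3) = 3; s(4) = 15; s(5) = 18; s(6) = 14; s(7) = 13; s(8) = 8; s(9) = 2; s(10) = 10; s(11) = 12.
Since (s(10), s(11)) = (s(1), s(2)) = (10, 12) (two consecutive terms determine the rest), the sequence is periodic with period 9.
(3495 - 1) mod 9 = 2, so s(3495) = s(3) = 3.

3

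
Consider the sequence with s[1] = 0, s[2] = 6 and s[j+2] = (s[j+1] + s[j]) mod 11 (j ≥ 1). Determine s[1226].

s[1] = 0,  s[2] = 6,  s[3] = 6,  s[4] = 1,  s[5] = 7,  s[6] = 8,  s[7] = 4,  s[8] = 1,  s[9] = 5,  s[10] = 6,  s[11] = 0,  s[12] = 6.
Since (s[11], s[12]) = (s[1], s[2]) = (0, 6) (two consecutive terms determine the rest), the sequence is periodic with period 10.
(1226 - 1) mod 10 = 5, so s[1226] = s[6] = 8.

8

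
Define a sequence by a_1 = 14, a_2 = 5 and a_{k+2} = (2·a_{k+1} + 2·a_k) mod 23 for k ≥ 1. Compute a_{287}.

14

We have a_1 = 14; a_2 = 5; a_3 = 15; a_4 = 17; a_5 = 18; a_6 = 1; a_7 = 15; a_8 = 9; a_9 = 2; a_{10} = 22; a_{11} = 2; a_{12} = 2; a_{13} = 8; a_{14} = 20; a_{15} = 10; a_{16} = 14; a_{17} = 2; a_{18} = 9; a_{19} = 22; a_{20} = 16; a_{21} = 7; a_{22} = 0; a_{23} = 14; a_{24} = 5.
Since (a_{23}, a_{24}) = (a_1, a_2) = (14, 5) (two consecutive terms determine the rest), the sequence is periodic with period 22.
(287 - 1) mod 22 = 0, so a_{287} = a_1 = 14.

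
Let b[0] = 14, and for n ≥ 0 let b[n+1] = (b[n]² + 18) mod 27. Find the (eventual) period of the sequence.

We have b[0] = 14; b[1] = 25; b[2] = 22; b[3] = 16; b[4] = 4; b[5] = 7; b[6] = 13; b[7] = 25.
Since b[7] = b[1] = 25, the sequence is eventually periodic: after a pre-period of length 1 it cycles with period 6.

6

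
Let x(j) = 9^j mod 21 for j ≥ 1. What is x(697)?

We have x(1) = 9; x(2) = 18; x(3) = 15; x(4) = 9.
Since x(4) = x(1) = 9, the sequence is periodic with period 3.
So x(697) = x(1 + ((697-1) mod 3)) = x(1) = 9.

9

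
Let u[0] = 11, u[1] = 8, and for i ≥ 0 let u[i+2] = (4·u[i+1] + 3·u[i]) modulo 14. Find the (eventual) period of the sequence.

6

We have u[0] = 11,  u[1] = 8,  u[2] = 9,  u[3] = 4,  u[4] = 1,  u[5] = 2,  u[6] = 11,  u[7] = 8.
Since (u[6], u[7]) = (u[0], u[1]) = (11, 8) (two consecutive terms determine the rest), the sequence is periodic with period 6.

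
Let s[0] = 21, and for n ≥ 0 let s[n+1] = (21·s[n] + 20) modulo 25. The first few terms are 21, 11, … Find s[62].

1

Computing terms: s[0] = 21, s[1] = 11, s[2] = 1, s[3] = 16, s[4] = 6, s[5] = 21.
The sequence repeats with period 5.
So s[62] = s[0 + ((62-0) mod 5)] = s[2] = 1.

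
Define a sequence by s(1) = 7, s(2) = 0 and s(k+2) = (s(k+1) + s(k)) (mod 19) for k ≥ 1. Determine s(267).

16

Listing terms: s(1) = 7, s(2) = 0, s(3) = 7, s(4) = 7, s(5) = 14, s(6) = 2, s(7) = 16, s(8) = 18, s(9) = 15, s(10) = 14, s(11) = 10, s(12) = 5, s(13) = 15, s(14) = 1, s(15) = 16, s(16) = 17, s(17) = 14, s(18) = 12, s(19) = 7, s(20) = 0.
The sequence repeats with period 18.
(267 - 1) mod 18 = 14, so s(267) = s(15) = 16.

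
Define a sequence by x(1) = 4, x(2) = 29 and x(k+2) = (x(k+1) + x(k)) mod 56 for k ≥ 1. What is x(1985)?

Listing terms: x(1) = 4,  x(2) = 29,  x(3) = 33,  x(4) = 6,  x(5) = 39,  x(6) = 45,  x(7) = 28,  x(8) = 17,  x(9) = 45,  x(10) = 6,  x(11) = 51,  x(12) = 1,  x(13) = 52,  x(14) = 53,  x(15) = 49,  x(16) = 46,  x(17) = 39,  x(18) = 29,  x(19) = 12,  x(20) = 41,  x(21) = 53,  x(22) = 38,  x(23) = 35,  x(24) = 17,  x(25) = 52,  x(26) = 13,  x(27) = 9,  x(28) = 22,  x(29) = 31,  x(30) = 53,  x(31) = 28,  x(32) = 25,  x(33) = 53,  x(34) = 22,  x(35) = 19,  x(36) = 41,  x(37) = 4,  x(38) = 45,  x(39) = 49,  x(40) = 38,  x(41) = 31,  x(42) = 13,  x(43) = 44,  x(44) = 1,  x(45) = 45,  x(46) = 46,  x(47) = 35,  x(48) = 25,  x(49) = 4,  x(50) = 29.
The sequence repeats with period 48.
So x(1985) = x(1 + ((1985-1) mod 48)) = x(17) = 39.

39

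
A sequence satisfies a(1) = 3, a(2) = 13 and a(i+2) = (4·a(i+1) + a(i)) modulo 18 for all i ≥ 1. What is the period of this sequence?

Listing terms: a(1) = 3; a(2) = 13; a(3) = 1; a(4) = 17; a(5) = 15; a(6) = 5; a(7) = 17; a(8) = 1; a(9) = 3; a(10) = 13.
Since (a(9), a(10)) = (a(1), a(2)) = (3, 13) (two consecutive terms determine the rest), the sequence is periodic with period 8.

8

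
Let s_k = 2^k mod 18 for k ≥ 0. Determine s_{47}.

14

s_0 = 1,  s_1 = 2,  s_2 = 4,  s_3 = 8,  s_4 = 16,  s_5 = 14,  s_6 = 10,  s_7 = 2.
Since s_7 = s_1 = 2, the sequence is eventually periodic: after a pre-period of length 1 it cycles with period 6.
For k ≥ 1, s_k depends only on (k - 1) mod 6. (47 - 1) mod 6 = 4, so s_{47} = s_5 = 14.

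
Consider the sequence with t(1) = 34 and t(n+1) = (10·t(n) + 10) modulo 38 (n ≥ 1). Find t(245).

We have t(1) = 34; t(2) = 8; t(3) = 14; t(4) = 36; t(5) = 28; t(6) = 24; t(7) = 22; t(8) = 2; t(9) = 30; t(10) = 6; t(11) = 32; t(12) = 26; t(13) = 4; t(14) = 12; t(15) = 16; t(16) = 18; t(17) = 0; t(18) = 10; t(19) = 34.
Since t(19) = t(1) = 34, the sequence is periodic with period 18.
(245 - 1) mod 18 = 10, so t(245) = t(11) = 32.

32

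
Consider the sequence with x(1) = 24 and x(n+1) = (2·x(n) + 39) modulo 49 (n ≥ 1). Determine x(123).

x(1) = 24, x(2) = 38, x(3) = 17, x(4) = 24.
Since x(4) = x(1) = 24, the sequence is periodic with period 3.
So x(123) = x(1 + ((123-1) mod 3)) = x(3) = 17.

17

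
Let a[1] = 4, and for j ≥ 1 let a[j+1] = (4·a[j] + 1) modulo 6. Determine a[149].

Computing terms: a[1] = 4, a[2] = 5, a[3] = 3, a[4] = 1, a[5] = 5.
Since a[5] = a[2] = 5, the sequence is eventually periodic: after a pre-period of length 1 it cycles with period 3.
For j ≥ 2, a[j] depends only on (j - 2) mod 3. (149 - 2) mod 3 = 0, so a[149] = a[2] = 5.

5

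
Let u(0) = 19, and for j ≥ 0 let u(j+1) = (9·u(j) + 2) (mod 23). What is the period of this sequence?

u(0) = 19, u(1) = 12, u(2) = 18, u(3) = 3, u(4) = 6, u(5) = 10, u(6) = 0, u(7) = 2, u(8) = 20, u(9) = 21, u(10) = 7, u(11) = 19.
Since u(11) = u(0) = 19, the sequence is periodic with period 11.

11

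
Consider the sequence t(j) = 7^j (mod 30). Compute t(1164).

1

Listing terms: t(0) = 1,  t(1) = 7,  t(2) = 19,  t(3) = 13,  t(4) = 1.
Since t(4) = t(0) = 1, the sequence is periodic with period 4.
(1164 - 0) mod 4 = 0, so t(1164) = t(0) = 1.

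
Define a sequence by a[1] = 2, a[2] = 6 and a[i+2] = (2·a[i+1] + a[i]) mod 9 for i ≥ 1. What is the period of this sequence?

Listing terms: a[1] = 2; a[2] = 6; a[3] = 5; a[4] = 7; a[5] = 1; a[6] = 0; a[7] = 1; a[8] = 2; a[9] = 5; a[10] = 3; a[11] = 2; a[12] = 7; a[13] = 7; a[14] = 3; a[15] = 4; a[16] = 2; a[17] = 8; a[18] = 0; a[19] = 8; a[20] = 7; a[21] = 4; a[22] = 6; a[23] = 7; a[24] = 2; a[25] = 2; a[26] = 6.
Since (a[25], a[26]) = (a[1], a[2]) = (2, 6) (two consecutive terms determine the rest), the sequence is periodic with period 24.

24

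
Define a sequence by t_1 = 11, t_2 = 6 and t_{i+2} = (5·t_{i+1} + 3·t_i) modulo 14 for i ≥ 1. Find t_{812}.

Listing terms: t_1 = 11,  t_2 = 6,  t_3 = 7,  t_4 = 11,  t_5 = 6.
Since (t_4, t_5) = (t_1, t_2) = (11, 6) (two consecutive terms determine the rest), the sequence is periodic with period 3.
So t_{812} = t_{1 + ((812-1) mod 3)} = t_2 = 6.

6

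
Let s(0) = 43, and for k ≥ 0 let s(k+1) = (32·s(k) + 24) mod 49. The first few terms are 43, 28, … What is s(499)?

s(0) = 43; s(1) = 28; s(2) = 38; s(3) = 15; s(4) = 14; s(5) = 31; s(6) = 36; s(7) = 0; s(8) = 24; s(9) = 8; s(10) = 35; s(11) = 17; s(12) = 29; s(13) = 21; s(14) = 10; s(15) = 1; s(16) = 7; s(17) = 3; s(18) = 22; s(19) = 42; s(20) = 45; s(21) = 43.
Since s(21) = s(0) = 43, the sequence is periodic with period 21.
So s(499) = s(0 + ((499-0) mod 21)) = s(16) = 7.

7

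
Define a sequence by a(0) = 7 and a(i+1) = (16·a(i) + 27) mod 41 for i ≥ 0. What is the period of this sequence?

5

a(0) = 7,  a(1) = 16,  a(2) = 37,  a(3) = 4,  a(4) = 9,  a(5) = 7.
Since a(5) = a(0) = 7, the sequence is periodic with period 5.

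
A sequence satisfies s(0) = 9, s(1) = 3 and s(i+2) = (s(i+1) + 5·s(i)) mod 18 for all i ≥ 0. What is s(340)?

15

We have s(0) = 9,  s(1) = 3,  s(2) = 12,  s(3) = 9,  s(4) = 15,  s(5) = 6,  s(6) = 9,  s(7) = 3.
Since (s(6), s(7)) = (s(0), s(1)) = (9, 3) (two consecutive terms determine the rest), the sequence is periodic with period 6.
(340 - 0) mod 6 = 4, so s(340) = s(4) = 15.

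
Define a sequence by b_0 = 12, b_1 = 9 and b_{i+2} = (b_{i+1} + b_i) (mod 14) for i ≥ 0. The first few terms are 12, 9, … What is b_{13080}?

2

Listing terms: b_0 = 12; b_1 = 9; b_2 = 7; b_3 = 2; b_4 = 9; b_5 = 11; b_6 = 6; b_7 = 3; b_8 = 9; b_9 = 12; b_{10} = 7; b_{11} = 5; b_{12} = 12; b_{13} = 3; b_{14} = 1; b_{15} = 4; b_{16} = 5; b_{17} = 9; b_{18} = 0; b_{19} = 9; b_{20} = 9; b_{21} = 4; b_{22} = 13; b_{23} = 3; b_{24} = 2; b_{25} = 5; b_{26} = 7; b_{27} = 12; b_{28} = 5; b_{29} = 3; b_{30} = 8; b_{31} = 11; b_{32} = 5; b_{33} = 2; b_{34} = 7; b_{35} = 9; b_{36} = 2; b_{37} = 11; b_{38} = 13; b_{39} = 10; b_{40} = 9; b_{41} = 5; b_{42} = 0; b_{43} = 5; b_{44} = 5; b_{45} = 10; b_{46} = 1; b_{47} = 11; b_{48} = 12; b_{49} = 9.
Since (b_{48}, b_{49}) = (b_0, b_1) = (12, 9) (two consecutive terms determine the rest), the sequence is periodic with period 48.
(13080 - 0) mod 48 = 24, so b_{13080} = b_{24} = 2.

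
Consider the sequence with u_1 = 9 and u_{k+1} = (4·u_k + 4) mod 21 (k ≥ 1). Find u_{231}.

17

We have u_1 = 9; u_2 = 19; u_3 = 17; u_4 = 9.
The sequence repeats with period 3.
(231 - 1) mod 3 = 2, so u_{231} = u_3 = 17.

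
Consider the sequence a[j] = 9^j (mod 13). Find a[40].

9

We have a[0] = 1,  a[1] = 9,  a[2] = 3,  a[3] = 1.
The sequence repeats with period 3.
(40 - 0) mod 3 = 1, so a[40] = a[1] = 9.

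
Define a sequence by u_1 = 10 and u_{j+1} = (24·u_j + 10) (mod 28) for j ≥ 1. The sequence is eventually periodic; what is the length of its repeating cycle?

6

Listing terms: u_1 = 10, u_2 = 26, u_3 = 18, u_4 = 22, u_5 = 6, u_6 = 14, u_7 = 10.
The sequence repeats with period 6.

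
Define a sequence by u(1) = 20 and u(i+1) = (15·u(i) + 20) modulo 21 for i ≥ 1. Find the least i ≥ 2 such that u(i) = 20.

8

u(1) = 20; u(2) = 5; u(3) = 11; u(4) = 17; u(5) = 2; u(6) = 8; u(7) = 14; u(8) = 20.
Since u(8) = u(1) = 20, the sequence is periodic with period 7.
The value 20 next appears (with i ≥ 2) at u(8).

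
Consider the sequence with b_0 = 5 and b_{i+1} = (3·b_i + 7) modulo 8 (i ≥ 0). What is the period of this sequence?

Listing terms: b_0 = 5, b_1 = 6, b_2 = 1, b_3 = 2, b_4 = 5.
Since b_4 = b_0 = 5, the sequence is periodic with period 4.

4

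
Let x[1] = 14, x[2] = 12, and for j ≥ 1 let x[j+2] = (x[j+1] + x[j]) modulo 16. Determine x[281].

0

We have x[1] = 14; x[2] = 12; x[3] = 10; x[4] = 6; x[5] = 0; x[6] = 6; x[7] = 6; x[8] = 12; x[9] = 2; x[10] = 14; x[11] = 0; x[12] = 14; x[13] = 14; x[14] = 12.
The sequence repeats with period 12.
So x[281] = x[1 + ((281-1) mod 12)] = x[5] = 0.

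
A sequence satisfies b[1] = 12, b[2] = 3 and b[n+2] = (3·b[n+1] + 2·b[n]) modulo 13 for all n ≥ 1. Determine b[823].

11

Computing terms: b[1] = 12,  b[2] = 3,  b[3] = 7,  b[4] = 1,  b[5] = 4,  b[6] = 1,  b[7] = 11,  b[8] = 9,  b[9] = 10,  b[10] = 9,  b[11] = 8,  b[12] = 3,  b[13] = 12,  b[14] = 3.
The sequence repeats with period 12.
(823 - 1) mod 12 = 6, so b[823] = b[7] = 11.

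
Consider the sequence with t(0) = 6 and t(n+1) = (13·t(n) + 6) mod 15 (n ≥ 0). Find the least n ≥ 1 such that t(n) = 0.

Computing terms: t(0) = 6, t(1) = 9, t(2) = 3, t(3) = 0, t(4) = 6.
The sequence repeats with period 4.
The value 0 first appears (with n ≥ 1) at t(3).

3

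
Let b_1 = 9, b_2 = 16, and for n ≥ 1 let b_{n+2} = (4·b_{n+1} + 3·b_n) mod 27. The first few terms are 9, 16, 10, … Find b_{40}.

7

Computing terms: b_1 = 9; b_2 = 16; b_3 = 10; b_4 = 7; b_5 = 4; b_6 = 10; b_7 = 25; b_8 = 22; b_9 = 1; b_{10} = 16; b_{11} = 13; b_{12} = 19; b_{13} = 7; b_{14} = 4.
Since (b_{13}, b_{14}) = (b_4, b_5) = (7, 4) (two consecutive terms determine the rest), the sequence is eventually periodic: after a pre-period of length 3 it cycles with period 9.
For n ≥ 4, b_n depends only on (n - 4) mod 9. (40 - 4) mod 9 = 0, so b_{40} = b_4 = 7.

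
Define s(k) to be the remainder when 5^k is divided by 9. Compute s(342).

1

Computing terms: s(0) = 1; s(1) = 5; s(2) = 7; s(3) = 8; s(4) = 4; s(5) = 2; s(6) = 1.
Since s(6) = s(0) = 1, the sequence is periodic with period 6.
So s(342) = s(0 + ((342-0) mod 6)) = s(0) = 1.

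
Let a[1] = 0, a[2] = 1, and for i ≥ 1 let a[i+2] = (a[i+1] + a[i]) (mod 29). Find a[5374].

2

Listing terms: a[1] = 0, a[2] = 1, a[3] = 1, a[4] = 2, a[5] = 3, a[6] = 5, a[7] = 8, a[8] = 13, a[9] = 21, a[10] = 5, a[11] = 26, a[12] = 2, a[13] = 28, a[14] = 1, a[15] = 0, a[16] = 1.
The sequence repeats with period 14.
So a[5374] = a[1 + ((5374-1) mod 14)] = a[12] = 2.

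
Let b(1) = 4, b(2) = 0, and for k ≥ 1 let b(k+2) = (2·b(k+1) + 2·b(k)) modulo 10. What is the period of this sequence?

24

Listing terms: b(1) = 4,  b(2) = 0,  b(3) = 8,  b(4) = 6,  b(5) = 8,  b(6) = 8,  b(7) = 2,  b(8) = 0,  b(9) = 4,  b(10) = 8,  b(11) = 4,  b(12) = 4,  b(13) = 6,  b(14) = 0,  b(15) = 2,  b(16) = 4,  b(17) = 2,  b(18) = 2,  b(19) = 8,  b(20) = 0,  b(21) = 6,  b(22) = 2,  b(23) = 6,  b(24) = 6,  b(25) = 4,  b(26) = 0.
The sequence repeats with period 24.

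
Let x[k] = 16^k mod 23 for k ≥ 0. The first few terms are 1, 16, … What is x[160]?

4

Computing terms: x[0] = 1, x[1] = 16, x[2] = 3, x[3] = 2, x[4] = 9, x[5] = 6, x[6] = 4, x[7] = 18, x[8] = 12, x[9] = 8, x[10] = 13, x[11] = 1.
Since x[11] = x[0] = 1, the sequence is periodic with period 11.
So x[160] = x[0 + ((160-0) mod 11)] = x[6] = 4.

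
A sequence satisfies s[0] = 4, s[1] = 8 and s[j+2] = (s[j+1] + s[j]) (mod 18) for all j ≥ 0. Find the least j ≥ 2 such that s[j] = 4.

Listing terms: s[0] = 4,  s[1] = 8,  s[2] = 12,  s[3] = 2,  s[4] = 14,  s[5] = 16,  s[6] = 12,  s[7] = 10,  s[8] = 4,  s[9] = 14,  s[10] = 0,  s[11] = 14,  s[12] = 14,  s[13] = 10,  s[14] = 6,  s[15] = 16,  s[16] = 4,  s[17] = 2,  s[18] = 6,  s[19] = 8,  s[20] = 14,  s[21] = 4,  s[22] = 0,  s[23] = 4,  s[24] = 4,  s[25] = 8.
Since (s[24], s[25]) = (s[0], s[1]) = (4, 8) (two consecutive terms determine the rest), the sequence is periodic with period 24.
The value 4 first appears (with j ≥ 2) at s[8].

8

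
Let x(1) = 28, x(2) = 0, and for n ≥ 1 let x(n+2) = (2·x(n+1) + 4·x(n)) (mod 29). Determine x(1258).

4

x(1) = 28; x(2) = 0; x(3) = 25; x(4) = 21; x(5) = 26; x(6) = 20; x(7) = 28; x(8) = 20; x(9) = 7; x(10) = 7; x(11) = 13; x(12) = 25; x(13) = 15; x(14) = 14; x(15) = 1; x(16) = 0; x(17) = 4; x(18) = 8; x(19) = 3; x(20) = 9; x(21) = 1; x(22) = 9; x(23) = 22; x(24) = 22; x(25) = 16; x(26) = 4; x(27) = 14; x(28) = 15; x(29) = 28; x(30) = 0.
The sequence repeats with period 28.
So x(1258) = x(1 + ((1258-1) mod 28)) = x(26) = 4.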